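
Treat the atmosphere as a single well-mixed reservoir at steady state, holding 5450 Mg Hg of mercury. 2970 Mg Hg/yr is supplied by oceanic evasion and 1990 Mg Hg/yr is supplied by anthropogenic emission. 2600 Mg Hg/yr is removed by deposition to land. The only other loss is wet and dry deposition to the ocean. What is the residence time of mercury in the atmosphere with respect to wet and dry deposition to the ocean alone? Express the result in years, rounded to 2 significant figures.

At steady state ΣF_in = ΣF_out.
ΣF_in = 2970 + 1990 = 4960.0 Mg Hg/yr.
Wet and dry deposition to the ocean flux = ΣF_in − (2600) = 4960.0 − 2600 = 2360 Mg Hg/yr.
τ = M / F = 5450 / 2360 = 2.309 yr.

2.3 yr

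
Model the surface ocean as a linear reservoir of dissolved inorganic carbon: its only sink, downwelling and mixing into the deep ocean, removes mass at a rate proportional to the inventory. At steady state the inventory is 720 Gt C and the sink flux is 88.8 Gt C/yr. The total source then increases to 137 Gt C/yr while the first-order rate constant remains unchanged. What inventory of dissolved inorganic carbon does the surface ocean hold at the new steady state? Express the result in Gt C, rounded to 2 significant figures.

1100 Gt C

Rate constant k = F/M = 88.8 / 720 = 0.1233 yr⁻¹.
At the new steady state, source = k·M_new ⇒ M_new = 137 / 0.1233 = 1111 Gt C.
(Equivalently M_new = M × F_new/F_old = 720 × 137/88.8.)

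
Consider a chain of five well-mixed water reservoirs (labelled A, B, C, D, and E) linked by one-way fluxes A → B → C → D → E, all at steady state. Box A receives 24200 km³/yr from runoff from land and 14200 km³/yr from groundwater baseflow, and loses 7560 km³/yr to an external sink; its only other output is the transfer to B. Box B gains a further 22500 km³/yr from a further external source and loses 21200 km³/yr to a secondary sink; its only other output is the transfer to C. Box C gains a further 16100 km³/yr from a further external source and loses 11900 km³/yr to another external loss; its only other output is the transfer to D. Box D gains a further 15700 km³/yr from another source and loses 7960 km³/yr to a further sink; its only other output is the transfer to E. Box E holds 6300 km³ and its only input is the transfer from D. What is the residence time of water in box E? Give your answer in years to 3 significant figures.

Box A: F(A→B) = (24200 + 14200) − 7560 = 30840 km³/yr.
Box B: F(B→C) = (30840 + 22500) − 21200 = 32140 km³/yr.
Box C: F(C→D) = (32140 + 16100) − 11900 = 36340 km³/yr.
Box D: F(D→E) = (36340 + 15700) − 7960 = 44080 km³/yr.
Box E throughput = its input = 44080 km³/yr; τ = 6300 / 44080 = 0.1429 yr.

0.143 yr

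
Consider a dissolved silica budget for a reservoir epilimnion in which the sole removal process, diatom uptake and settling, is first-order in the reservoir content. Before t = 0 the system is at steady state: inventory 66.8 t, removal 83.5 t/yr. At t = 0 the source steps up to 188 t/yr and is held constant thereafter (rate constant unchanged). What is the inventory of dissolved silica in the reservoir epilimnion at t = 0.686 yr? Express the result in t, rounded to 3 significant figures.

Residence time τ = M₀/F₀ = 0.8000 yr. The eventual steady state is M_∞ = M₀·(F₁/F₀) = 66.8 × 188/83.5 = 150.40 t.
The anomaly ΔM(t) = M(t) − M_∞ decays as ΔM₀·e^(−t/τ) with ΔM₀ = 66.8 − 150.40 = −83.60 t.
At t = 0.686 yr, e^(−t/τ) = e^(−0.8575) = 0.4242, so ΔM = −35.46 t and M = 150.40 − 35.46 = 114.94 t.

115 t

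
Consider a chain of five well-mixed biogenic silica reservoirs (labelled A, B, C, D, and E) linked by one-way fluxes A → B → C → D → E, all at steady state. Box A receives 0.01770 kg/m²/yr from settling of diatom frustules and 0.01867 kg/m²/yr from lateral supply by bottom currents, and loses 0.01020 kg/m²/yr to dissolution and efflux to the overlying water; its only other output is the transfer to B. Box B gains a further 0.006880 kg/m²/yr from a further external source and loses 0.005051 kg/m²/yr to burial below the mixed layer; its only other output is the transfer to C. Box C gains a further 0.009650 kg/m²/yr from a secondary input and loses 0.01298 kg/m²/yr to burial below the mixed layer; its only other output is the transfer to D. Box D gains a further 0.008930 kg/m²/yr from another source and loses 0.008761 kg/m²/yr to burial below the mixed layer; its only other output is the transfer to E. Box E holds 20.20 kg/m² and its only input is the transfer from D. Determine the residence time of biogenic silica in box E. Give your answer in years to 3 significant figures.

813 yr

Box A: F(A→B) = (0.01770 + 0.01867) − 0.01020 = 0.026170 kg/m²/yr.
Box B: F(B→C) = (0.026170 + 0.006880) − 0.005051 = 0.027999 kg/m²/yr.
Box C: F(C→D) = (0.027999 + 0.009650) − 0.01298 = 0.024669 kg/m²/yr.
Box D: F(D→E) = (0.024669 + 0.008930) − 0.008761 = 0.024838 kg/m²/yr.
Box E throughput = its input = 0.024838 kg/m²/yr; τ = 20.20 / 0.024838 = 813.3 yr.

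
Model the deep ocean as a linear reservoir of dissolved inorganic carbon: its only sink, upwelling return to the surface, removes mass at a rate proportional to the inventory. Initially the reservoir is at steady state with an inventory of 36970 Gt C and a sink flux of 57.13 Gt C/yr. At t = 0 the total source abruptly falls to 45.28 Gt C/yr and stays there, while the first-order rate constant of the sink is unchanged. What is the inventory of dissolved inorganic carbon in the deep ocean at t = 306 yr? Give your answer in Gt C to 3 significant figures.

τ = M₀/F₀ = 36970/57.13 = 647.1 yr; rate constant k = 1/τ.
New steady state M_∞ = F₁/k = F₁·τ = 45.28 × 647.1 = 29302 Gt C.
M(t) = M_∞ + (M₀ − M_∞)·e^(−t/τ); t/τ = 306/647.1 = 0.4729, so e^(−t/τ) = 0.6232.
M(t) = 29302 + 7668 × 0.6232 = 34081 Gt C.

34100 Gt C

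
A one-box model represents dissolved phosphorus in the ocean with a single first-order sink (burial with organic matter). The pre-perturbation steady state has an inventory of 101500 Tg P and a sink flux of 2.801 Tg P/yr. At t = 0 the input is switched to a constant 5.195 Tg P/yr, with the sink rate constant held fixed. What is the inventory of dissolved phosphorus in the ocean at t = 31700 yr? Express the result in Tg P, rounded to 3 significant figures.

152000 Tg P

Residence time τ = M₀/F₀ = 36240 yr. The eventual steady state is M_∞ = M₀·(F₁/F₀) = 101500 × 5.195/2.801 = 188250 Tg P.
The anomaly ΔM(t) = M(t) − M_∞ decays as ΔM₀·e^(−t/τ) with ΔM₀ = 101500 − 188250 = −86750 Tg P.
At t = 31700 yr, e^(−t/τ) = e^(−0.8748) = 0.4169, so ΔM = −36170 Tg P and M = 188250 − 36170 = 152080 Tg P.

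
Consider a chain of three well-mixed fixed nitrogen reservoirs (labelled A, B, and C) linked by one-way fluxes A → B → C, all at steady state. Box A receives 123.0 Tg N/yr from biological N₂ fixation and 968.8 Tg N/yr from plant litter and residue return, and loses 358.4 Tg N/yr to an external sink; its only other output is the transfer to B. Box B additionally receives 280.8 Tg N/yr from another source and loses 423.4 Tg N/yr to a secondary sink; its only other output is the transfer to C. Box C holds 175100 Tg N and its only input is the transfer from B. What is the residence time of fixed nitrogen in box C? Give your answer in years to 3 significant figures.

Box A: F(A→B) = (123.0 + 968.8) − 358.4 = 733.40 Tg N/yr.
Box B: F(B→C) = (733.40 + 280.8) − 423.4 = 590.80 Tg N/yr.
Box C throughput = its input = 590.80 Tg N/yr; τ = 175100 / 590.80 = 296.4 yr.

296 yr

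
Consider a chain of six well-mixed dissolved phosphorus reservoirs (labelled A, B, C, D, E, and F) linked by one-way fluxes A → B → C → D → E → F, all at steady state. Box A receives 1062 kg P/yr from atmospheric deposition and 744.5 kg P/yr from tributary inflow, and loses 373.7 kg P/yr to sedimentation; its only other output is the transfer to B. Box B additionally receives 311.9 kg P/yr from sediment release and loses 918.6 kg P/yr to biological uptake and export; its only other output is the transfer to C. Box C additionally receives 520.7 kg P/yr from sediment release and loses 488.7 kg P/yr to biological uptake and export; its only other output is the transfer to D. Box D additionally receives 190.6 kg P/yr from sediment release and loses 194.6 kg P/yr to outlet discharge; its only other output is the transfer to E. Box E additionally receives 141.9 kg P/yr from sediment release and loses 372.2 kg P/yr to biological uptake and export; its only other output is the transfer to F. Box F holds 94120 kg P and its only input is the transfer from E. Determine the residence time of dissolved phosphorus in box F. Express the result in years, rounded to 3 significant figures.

Box A: F(A→B) = (1062 + 744.5) − 373.7 = 1432.8 kg P/yr.
Box B: F(B→C) = (1432.8 + 311.9) − 918.6 = 826.10 kg P/yr.
Box C: F(C→D) = (826.10 + 520.7) − 488.7 = 858.10 kg P/yr.
Box D: F(D→E) = (858.10 + 190.6) − 194.6 = 854.10 kg P/yr.
Box E: F(E→F) = (854.10 + 141.9) − 372.2 = 623.80 kg P/yr.
Box F throughput = its input = 623.80 kg P/yr; τ = 94120 / 623.80 = 150.9 yr.

151 yr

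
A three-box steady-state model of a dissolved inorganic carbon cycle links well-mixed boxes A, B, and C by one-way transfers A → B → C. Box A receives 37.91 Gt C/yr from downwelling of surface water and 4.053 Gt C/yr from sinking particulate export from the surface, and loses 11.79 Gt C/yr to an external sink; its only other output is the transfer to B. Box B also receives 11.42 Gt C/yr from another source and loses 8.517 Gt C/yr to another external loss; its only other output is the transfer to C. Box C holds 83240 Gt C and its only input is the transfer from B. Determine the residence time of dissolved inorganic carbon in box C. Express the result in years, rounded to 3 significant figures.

Box A: F(A→B) = (37.91 + 4.053) − 11.79 = 30.173 Gt C/yr.
Box B: F(B→C) = (30.173 + 11.42) − 8.517 = 33.076 Gt C/yr.
Box C throughput = its input = 33.076 Gt C/yr; τ = 83240 / 33.076 = 2517 yr.

2520 yr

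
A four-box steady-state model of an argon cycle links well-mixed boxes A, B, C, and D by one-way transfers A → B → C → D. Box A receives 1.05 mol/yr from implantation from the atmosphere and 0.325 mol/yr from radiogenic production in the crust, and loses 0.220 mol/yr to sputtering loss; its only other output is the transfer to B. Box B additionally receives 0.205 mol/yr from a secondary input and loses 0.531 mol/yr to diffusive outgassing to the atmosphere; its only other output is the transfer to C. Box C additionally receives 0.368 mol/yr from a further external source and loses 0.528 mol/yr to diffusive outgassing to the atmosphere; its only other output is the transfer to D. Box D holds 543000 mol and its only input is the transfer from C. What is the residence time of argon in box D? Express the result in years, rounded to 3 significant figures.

812000 yr

Box A: F(A→B) = (1.05 + 0.325) − 0.220 = 1.1550 mol/yr.
Box B: F(B→C) = (1.1550 + 0.205) − 0.531 = 0.82900 mol/yr.
Box C: F(C→D) = (0.82900 + 0.368) − 0.528 = 0.66900 mol/yr.
Box D throughput = its input = 0.66900 mol/yr; τ = 543000 / 0.66900 = 811700 yr.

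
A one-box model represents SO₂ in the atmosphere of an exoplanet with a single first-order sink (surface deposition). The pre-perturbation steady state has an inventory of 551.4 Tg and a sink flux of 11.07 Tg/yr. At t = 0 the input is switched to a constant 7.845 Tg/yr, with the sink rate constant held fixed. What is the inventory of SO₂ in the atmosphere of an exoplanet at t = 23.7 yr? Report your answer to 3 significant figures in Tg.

Residence time τ = M₀/F₀ = 49.81 yr. The eventual steady state is M_∞ = M₀·(F₁/F₀) = 551.4 × 7.845/11.07 = 390.76 Tg.
The anomaly ΔM(t) = M(t) − M_∞ decays as ΔM₀·e^(−t/τ) with ΔM₀ = 551.4 − 390.76 = 160.6 Tg.
At t = 23.7 yr, e^(−t/τ) = e^(−0.4758) = 0.6214, so ΔM = 99.82 Tg and M = 390.76 + 99.82 = 490.58 Tg.

491 Tg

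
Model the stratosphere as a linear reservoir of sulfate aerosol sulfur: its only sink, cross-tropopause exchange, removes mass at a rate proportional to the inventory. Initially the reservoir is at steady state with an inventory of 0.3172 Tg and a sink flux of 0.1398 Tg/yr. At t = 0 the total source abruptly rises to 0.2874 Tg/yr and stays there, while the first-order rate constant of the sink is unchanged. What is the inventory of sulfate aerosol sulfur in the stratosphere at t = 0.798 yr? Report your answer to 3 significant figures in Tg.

Residence time τ = M₀/F₀ = 2.269 yr. The eventual steady state is M_∞ = M₀·(F₁/F₀) = 0.3172 × 0.2874/0.1398 = 0.65210 Tg.
The anomaly ΔM(t) = M(t) − M_∞ decays as ΔM₀·e^(−t/τ) with ΔM₀ = 0.3172 − 0.65210 = −0.3349 Tg.
At t = 0.798 yr, e^(−t/τ) = e^(−0.3517) = 0.7035, so ΔM = −0.2356 Tg and M = 0.65210 − 0.2356 = 0.41650 Tg.

0.417 Tg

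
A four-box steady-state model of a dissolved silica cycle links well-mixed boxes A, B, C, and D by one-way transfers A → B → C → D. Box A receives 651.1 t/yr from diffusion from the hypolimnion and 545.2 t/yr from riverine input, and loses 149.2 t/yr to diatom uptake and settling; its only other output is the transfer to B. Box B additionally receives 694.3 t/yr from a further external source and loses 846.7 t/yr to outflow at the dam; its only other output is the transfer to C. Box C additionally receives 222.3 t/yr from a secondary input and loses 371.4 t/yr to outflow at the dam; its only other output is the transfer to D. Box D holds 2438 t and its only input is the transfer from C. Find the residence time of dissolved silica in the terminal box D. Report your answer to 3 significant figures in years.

Box A: F(A→B) = (651.1 + 545.2) − 149.2 = 1047.1 t/yr.
Box B: F(B→C) = (1047.1 + 694.3) − 846.7 = 894.70 t/yr.
Box C: F(C→D) = (894.70 + 222.3) − 371.4 = 745.60 t/yr.
Box D throughput = its input = 745.60 t/yr; τ = 2438 / 745.60 = 3.270 yr.

3.27 yr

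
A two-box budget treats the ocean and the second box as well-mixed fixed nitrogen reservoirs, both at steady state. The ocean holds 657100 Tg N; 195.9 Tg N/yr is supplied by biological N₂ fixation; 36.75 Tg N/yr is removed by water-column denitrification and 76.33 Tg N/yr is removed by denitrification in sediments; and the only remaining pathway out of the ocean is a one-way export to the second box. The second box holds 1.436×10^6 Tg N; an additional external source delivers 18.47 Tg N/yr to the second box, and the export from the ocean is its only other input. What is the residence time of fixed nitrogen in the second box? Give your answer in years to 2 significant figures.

Balance the ocean: ΣF_in = 195.90 Tg N/yr.
Export to the second box = ΣF_in − (36.75 + 76.33) = 82.820 Tg N/yr.
Total input to the second box = 82.820 + 18.47 = 101.29 Tg N/yr; at steady state this equals its total output.
τ = M / F = 1.436×10^6 / 101.29 = 14180 yr.

14000 yr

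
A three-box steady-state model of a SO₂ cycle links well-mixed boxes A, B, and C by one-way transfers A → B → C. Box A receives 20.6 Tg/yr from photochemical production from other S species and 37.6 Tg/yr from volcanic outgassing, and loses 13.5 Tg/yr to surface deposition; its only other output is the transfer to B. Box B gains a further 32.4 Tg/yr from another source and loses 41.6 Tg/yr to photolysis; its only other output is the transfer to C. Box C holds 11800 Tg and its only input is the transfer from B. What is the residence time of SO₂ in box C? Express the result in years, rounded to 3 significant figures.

332 yr

Box A: F(A→B) = (20.6 + 37.6) − 13.5 = 44.700 Tg/yr.
Box B: F(B→C) = (44.700 + 32.4) − 41.6 = 35.500 Tg/yr.
Box C throughput = its input = 35.500 Tg/yr; τ = 11800 / 35.500 = 332.4 yr.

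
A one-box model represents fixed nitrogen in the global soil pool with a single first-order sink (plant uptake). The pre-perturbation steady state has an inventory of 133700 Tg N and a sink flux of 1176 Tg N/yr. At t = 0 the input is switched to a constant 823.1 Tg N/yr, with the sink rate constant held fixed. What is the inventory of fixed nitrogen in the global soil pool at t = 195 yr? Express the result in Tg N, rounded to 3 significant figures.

101000 Tg N

Residence time τ = M₀/F₀ = 113.7 yr. The eventual steady state is M_∞ = M₀·(F₁/F₀) = 133700 × 823.1/1176 = 93579 Tg N.
The anomaly ΔM(t) = M(t) − M_∞ decays as ΔM₀·e^(−t/τ) with ΔM₀ = 133700 − 93579 = 40120 Tg N.
At t = 195 yr, e^(−t/τ) = e^(−1.715) = 0.1799, so ΔM = 7219 Tg N and M = 93579 + 7219 = 100800 Tg N.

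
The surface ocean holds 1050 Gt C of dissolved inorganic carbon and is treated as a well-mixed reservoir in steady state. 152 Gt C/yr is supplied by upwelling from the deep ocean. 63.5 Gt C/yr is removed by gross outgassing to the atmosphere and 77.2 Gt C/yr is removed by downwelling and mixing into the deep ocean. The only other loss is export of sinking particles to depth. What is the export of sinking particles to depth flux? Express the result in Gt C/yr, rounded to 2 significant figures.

11 Gt C/yr

At steady state ΣF_in = ΣF_out.
ΣF_in = 152.00 Gt C/yr.
Export of sinking particles to depth flux = ΣF_in − (63.5 + 77.2) = 152.00 − 140.7 = 11.30 Gt C/yr.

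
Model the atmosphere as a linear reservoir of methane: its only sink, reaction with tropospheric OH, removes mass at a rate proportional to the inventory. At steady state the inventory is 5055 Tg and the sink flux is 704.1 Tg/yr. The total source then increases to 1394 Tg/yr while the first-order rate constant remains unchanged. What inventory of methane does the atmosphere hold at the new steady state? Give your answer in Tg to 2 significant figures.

10000 Tg

Rate constant k = F/M = 704.1 / 5055 = 0.1393 yr⁻¹.
At the new steady state, source = k·M_new ⇒ M_new = 1394 / 0.1393 = 10010 Tg.
(Equivalently M_new = M × F_new/F_old = 5055 × 1394/704.1.)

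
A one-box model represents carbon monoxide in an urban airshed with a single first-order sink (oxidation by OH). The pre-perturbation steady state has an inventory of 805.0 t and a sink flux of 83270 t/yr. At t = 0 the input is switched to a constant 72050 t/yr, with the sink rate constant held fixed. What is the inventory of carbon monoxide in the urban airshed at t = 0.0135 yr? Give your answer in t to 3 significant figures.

The sink rate constant is k = F₀/M₀ = 83270/805.0 = 103.4 yr⁻¹.
Solving dM/dt = F₁ − kM with M(0) = M₀ gives M(t) = F₁/k + (M₀ − F₁/k)·e^(−kt).
F₁/k = 72050/103.4 = 696.53 t; kt = 103.4 × 0.0135 = 1.396, e^(−kt) = 0.2475.
M(0.0135) = 696.53 + (805.0 − 696.53) × 0.2475 = 696.53 + 26.84 = 723.38 t.

723 t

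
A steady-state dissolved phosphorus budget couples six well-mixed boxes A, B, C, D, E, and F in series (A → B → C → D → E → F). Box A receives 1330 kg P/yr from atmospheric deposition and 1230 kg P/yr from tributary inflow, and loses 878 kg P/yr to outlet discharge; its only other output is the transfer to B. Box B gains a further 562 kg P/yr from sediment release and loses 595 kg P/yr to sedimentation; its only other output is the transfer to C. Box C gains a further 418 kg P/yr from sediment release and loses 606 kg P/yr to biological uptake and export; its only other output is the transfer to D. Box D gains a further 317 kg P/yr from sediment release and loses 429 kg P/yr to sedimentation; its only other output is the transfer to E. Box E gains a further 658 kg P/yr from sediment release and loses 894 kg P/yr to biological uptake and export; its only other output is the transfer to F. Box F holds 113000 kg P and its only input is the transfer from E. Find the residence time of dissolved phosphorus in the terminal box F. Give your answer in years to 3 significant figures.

102 yr

Box A: F(A→B) = (1330 + 1230) − 878 = 1682.0 kg P/yr.
Box B: F(B→C) = (1682.0 + 562) − 595 = 1649.0 kg P/yr.
Box C: F(C→D) = (1649.0 + 418) − 606 = 1461.0 kg P/yr.
Box D: F(D→E) = (1461.0 + 317) − 429 = 1349.0 kg P/yr.
Box E: F(E→F) = (1349.0 + 658) − 894 = 1113.0 kg P/yr.
Box F throughput = its input = 1113.0 kg P/yr; τ = 113000 / 1113.0 = 101.5 yr.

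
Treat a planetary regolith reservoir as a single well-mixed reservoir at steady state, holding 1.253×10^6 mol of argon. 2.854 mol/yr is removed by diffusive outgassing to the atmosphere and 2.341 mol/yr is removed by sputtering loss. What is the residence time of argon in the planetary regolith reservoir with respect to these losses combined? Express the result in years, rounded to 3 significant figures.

241000 yr

Total removal = 2.854 + 2.341 = 5.1950 mol/yr.
τ = M / ΣF_out = 1.253×10^6 / 5.1950 = 241200 yr.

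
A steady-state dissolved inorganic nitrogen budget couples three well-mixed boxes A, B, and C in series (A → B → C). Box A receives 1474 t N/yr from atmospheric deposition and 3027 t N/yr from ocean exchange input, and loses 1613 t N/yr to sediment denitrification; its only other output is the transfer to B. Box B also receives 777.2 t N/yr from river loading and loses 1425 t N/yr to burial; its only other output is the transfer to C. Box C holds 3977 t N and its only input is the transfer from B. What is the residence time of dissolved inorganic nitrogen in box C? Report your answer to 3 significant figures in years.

1.78 yr

Box A: F(A→B) = (1474 + 3027) − 1613 = 2888.0 t N/yr.
Box B: F(B→C) = (2888.0 + 777.2) − 1425 = 2240.2 t N/yr.
Box C throughput = its input = 2240.2 t N/yr; τ = 3977 / 2240.2 = 1.775 yr.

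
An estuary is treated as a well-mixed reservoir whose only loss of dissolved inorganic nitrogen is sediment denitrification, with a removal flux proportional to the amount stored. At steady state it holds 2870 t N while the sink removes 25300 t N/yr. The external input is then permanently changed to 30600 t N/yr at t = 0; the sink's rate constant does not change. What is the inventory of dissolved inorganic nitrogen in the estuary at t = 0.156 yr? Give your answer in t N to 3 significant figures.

3320 t N

τ = M₀/F₀ = 2870/25300 = 0.1134 yr; rate constant k = 1/τ.
New steady state M_∞ = F₁/k = F₁·τ = 30600 × 0.1134 = 3471.2 t N.
M(t) = M_∞ + (M₀ − M_∞)·e^(−t/τ); t/τ = 0.156/0.1134 = 1.375, so e^(−t/τ) = 0.2528.
M(t) = 3471.2 − 601.2 × 0.2528 = 3319.2 t N.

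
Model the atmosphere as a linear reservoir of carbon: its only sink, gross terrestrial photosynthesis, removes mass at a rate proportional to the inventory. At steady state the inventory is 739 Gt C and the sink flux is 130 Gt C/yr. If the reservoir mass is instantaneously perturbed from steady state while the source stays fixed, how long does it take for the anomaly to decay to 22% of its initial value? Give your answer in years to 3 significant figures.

For a linear reservoir the anomaly decays as exp(−t/τ) with τ = M/F = 739/130 = 5.685 yr.
exp(−t/τ) = 0.22 ⇒ t = −τ ln(0.22) = 5.685 × 1.514 = 8.607 yr.

8.61 yr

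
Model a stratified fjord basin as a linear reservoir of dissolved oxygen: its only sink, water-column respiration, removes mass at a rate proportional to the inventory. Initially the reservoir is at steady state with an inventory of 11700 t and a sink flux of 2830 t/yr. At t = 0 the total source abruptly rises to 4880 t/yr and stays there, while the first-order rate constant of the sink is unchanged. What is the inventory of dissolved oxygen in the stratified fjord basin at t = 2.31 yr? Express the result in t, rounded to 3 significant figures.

Residence time τ = M₀/F₀ = 4.134 yr. The eventual steady state is M_∞ = M₀·(F₁/F₀) = 11700 × 4880/2830 = 20175 t.
The anomaly ΔM(t) = M(t) − M_∞ decays as ΔM₀·e^(−t/τ) with ΔM₀ = 11700 − 20175 = −8475 t.
At t = 2.31 yr, e^(−t/τ) = e^(−0.5587) = 0.5719, so ΔM = −4847 t and M = 20175 − 4847 = 15328 t.

15300 t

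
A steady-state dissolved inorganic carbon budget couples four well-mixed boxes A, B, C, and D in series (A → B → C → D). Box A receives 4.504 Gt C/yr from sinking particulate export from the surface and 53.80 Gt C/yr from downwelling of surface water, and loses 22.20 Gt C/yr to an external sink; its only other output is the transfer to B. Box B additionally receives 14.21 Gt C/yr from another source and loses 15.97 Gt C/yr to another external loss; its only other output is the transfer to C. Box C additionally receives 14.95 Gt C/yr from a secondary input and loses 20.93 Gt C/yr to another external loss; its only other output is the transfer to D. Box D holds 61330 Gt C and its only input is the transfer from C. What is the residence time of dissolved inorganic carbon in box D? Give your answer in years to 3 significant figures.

Box A: F(A→B) = (4.504 + 53.80) − 22.20 = 36.104 Gt C/yr.
Box B: F(B→C) = (36.104 + 14.21) − 15.97 = 34.344 Gt C/yr.
Box C: F(C→D) = (34.344 + 14.95) − 20.93 = 28.364 Gt C/yr.
Box D throughput = its input = 28.364 Gt C/yr; τ = 61330 / 28.364 = 2162 yr.

2160 yr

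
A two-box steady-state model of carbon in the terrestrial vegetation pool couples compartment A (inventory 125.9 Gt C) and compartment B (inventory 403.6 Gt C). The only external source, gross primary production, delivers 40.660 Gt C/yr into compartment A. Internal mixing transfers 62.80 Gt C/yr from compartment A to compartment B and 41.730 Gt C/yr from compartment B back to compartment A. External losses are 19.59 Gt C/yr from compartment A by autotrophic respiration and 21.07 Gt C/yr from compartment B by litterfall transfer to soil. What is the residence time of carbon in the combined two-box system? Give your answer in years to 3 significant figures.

For the system as a whole, the A↔B exchange is internal and contributes nothing to the throughput; only the external sinks remove mass.
M_total = 125.9 + 403.6 = 529.50 Gt C.
ΣF_external_out = 19.59 + 21.07 = 40.660 Gt C/yr.
τ = M_total / ΣF_ext = 529.50 / 40.660 = 13.02 yr.

13.0 yr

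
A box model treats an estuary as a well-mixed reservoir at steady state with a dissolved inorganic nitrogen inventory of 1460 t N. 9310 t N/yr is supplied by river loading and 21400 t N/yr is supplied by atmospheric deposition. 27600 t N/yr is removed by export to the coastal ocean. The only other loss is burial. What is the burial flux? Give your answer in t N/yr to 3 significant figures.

3110 t N/yr

At steady state ΣF_in = ΣF_out.
ΣF_in = 9310 + 21400 = 30710 t N/yr.
Burial flux = ΣF_in − (27600) = 30710 − 27600 = 3110 t N/yr.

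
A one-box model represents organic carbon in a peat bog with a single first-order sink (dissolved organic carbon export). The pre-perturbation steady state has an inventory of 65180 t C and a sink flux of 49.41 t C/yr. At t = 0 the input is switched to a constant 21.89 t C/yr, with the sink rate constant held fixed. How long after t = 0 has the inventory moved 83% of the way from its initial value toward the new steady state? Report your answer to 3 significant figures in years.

τ = M₀/F₀ = 65180/49.41 = 1319 yr.
The remaining gap fraction is e^(−t/τ); 83% covered ⇒ e^(−t/τ) = 0.170.
t = −τ ln(0.170) = 1319 × 1.772 = 2338 yr.

2340 yr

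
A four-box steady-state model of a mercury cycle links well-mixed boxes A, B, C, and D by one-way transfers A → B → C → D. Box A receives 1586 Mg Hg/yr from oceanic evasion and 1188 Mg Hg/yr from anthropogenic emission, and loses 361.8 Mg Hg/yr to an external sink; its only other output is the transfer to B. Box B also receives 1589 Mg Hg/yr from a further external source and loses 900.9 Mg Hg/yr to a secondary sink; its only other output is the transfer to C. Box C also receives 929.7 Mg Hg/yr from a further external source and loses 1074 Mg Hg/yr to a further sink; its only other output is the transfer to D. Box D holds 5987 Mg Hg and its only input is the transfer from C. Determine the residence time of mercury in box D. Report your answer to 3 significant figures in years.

Box A: F(A→B) = (1586 + 1188) − 361.8 = 2412.2 Mg Hg/yr.
Box B: F(B→C) = (2412.2 + 1589) − 900.9 = 3100.3 Mg Hg/yr.
Box C: F(C→D) = (3100.3 + 929.7) − 1074 = 2956.0 Mg Hg/yr.
Box D throughput = its input = 2956.0 Mg Hg/yr; τ = 5987 / 2956.0 = 2.025 yr.

2.03 yr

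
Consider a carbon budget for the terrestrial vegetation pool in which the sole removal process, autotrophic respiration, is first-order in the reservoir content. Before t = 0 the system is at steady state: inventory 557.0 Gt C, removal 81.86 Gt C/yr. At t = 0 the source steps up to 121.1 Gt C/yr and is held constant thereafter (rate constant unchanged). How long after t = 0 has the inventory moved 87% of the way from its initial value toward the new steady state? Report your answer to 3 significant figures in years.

τ = M₀/F₀ = 557.0/81.86 = 6.804 yr.
The remaining gap fraction is e^(−t/τ); 87% covered ⇒ e^(−t/τ) = 0.130.
t = −τ ln(0.130) = 6.804 × 2.040 = 13.88 yr.

13.9 yr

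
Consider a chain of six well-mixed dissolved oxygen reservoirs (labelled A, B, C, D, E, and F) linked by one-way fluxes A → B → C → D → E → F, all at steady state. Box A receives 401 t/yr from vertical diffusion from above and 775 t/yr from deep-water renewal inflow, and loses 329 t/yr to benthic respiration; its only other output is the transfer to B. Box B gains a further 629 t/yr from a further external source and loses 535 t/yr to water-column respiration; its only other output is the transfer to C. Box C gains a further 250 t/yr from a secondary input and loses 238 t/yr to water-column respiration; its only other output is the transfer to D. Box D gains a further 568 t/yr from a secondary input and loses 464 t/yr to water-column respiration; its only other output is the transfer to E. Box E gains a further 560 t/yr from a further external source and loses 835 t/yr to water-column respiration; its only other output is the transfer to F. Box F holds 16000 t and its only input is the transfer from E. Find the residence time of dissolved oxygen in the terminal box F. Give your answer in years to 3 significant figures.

20.5 yr

Box A: F(A→B) = (401 + 775) − 329 = 847.00 t/yr.
Box B: F(B→C) = (847.00 + 629) − 535 = 941.00 t/yr.
Box C: F(C→D) = (941.00 + 250) − 238 = 953.00 t/yr.
Box D: F(D→E) = (953.00 + 568) − 464 = 1057.0 t/yr.
Box E: F(E→F) = (1057.0 + 560) − 835 = 782.00 t/yr.
Box F throughput = its input = 782.00 t/yr; τ = 16000 / 782.00 = 20.46 yr.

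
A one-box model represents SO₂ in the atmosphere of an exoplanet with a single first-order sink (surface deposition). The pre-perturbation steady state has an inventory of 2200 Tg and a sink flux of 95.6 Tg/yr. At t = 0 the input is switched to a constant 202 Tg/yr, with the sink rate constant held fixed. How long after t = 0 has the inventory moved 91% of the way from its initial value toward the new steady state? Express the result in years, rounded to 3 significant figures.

τ = M₀/F₀ = 2200/95.6 = 23.01 yr.
The remaining gap fraction is e^(−t/τ); 91% covered ⇒ e^(−t/τ) = 0.0900.
t = −τ ln(0.0900) = 23.01 × 2.408 = 55.41 yr.

55.4 yr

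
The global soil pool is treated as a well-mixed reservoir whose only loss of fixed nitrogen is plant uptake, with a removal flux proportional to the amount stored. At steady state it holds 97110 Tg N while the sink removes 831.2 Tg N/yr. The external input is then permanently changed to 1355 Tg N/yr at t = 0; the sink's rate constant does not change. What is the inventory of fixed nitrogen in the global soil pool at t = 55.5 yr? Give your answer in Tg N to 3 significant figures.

120000 Tg N

The sink rate constant is k = F₀/M₀ = 831.2/97110 = 0.008559 yr⁻¹.
Solving dM/dt = F₁ − kM with M(0) = M₀ gives M(t) = F₁/k + (M₀ − F₁/k)·e^(−kt).
F₁/k = 1355/0.008559 = 158310 Tg N; kt = 0.008559 × 55.5 = 0.4750, e^(−kt) = 0.6219.
M(55.5) = 158310 + (97110 − 158310) × 0.6219 = 158310 − 38060 = 120250 Tg N.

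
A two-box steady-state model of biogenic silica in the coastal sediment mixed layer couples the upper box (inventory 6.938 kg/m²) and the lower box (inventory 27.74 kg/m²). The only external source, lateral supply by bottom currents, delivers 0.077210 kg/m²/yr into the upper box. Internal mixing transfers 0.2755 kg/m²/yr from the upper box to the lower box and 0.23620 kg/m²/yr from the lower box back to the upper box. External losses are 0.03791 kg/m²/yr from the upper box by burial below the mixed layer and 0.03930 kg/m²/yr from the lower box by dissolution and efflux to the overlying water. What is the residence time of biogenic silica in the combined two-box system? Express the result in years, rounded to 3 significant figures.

449 yr

For the system as a whole, the A↔B exchange is internal and contributes nothing to the throughput; only the external sinks remove mass.
M_total = 6.938 + 27.74 = 34.678 kg/m².
ΣF_external_out = 0.03791 + 0.03930 = 0.077210 kg/m²/yr.
τ = M_total / ΣF_ext = 34.678 / 0.077210 = 449.1 yr.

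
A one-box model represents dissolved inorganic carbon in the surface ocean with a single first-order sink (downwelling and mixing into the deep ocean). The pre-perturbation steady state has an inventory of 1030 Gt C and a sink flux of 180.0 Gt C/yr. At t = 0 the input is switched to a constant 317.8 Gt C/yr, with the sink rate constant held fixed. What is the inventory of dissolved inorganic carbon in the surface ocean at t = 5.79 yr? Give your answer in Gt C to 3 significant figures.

Residence time τ = M₀/F₀ = 5.722 yr. The eventual steady state is M_∞ = M₀·(F₁/F₀) = 1030 × 317.8/180.0 = 1818.5 Gt C.
The anomaly ΔM(t) = M(t) − M_∞ decays as ΔM₀·e^(−t/τ) with ΔM₀ = 1030 − 1818.5 = −788.5 Gt C.
At t = 5.79 yr, e^(−t/τ) = e^(−1.012) = 0.3635, so ΔM = −286.7 Gt C and M = 1818.5 − 286.7 = 1531.9 Gt C.

1530 Gt C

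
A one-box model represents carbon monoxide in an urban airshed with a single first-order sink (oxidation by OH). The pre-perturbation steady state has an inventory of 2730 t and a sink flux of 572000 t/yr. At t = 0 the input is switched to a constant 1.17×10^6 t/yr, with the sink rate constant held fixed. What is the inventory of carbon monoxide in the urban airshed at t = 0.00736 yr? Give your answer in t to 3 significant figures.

4970 t

The sink rate constant is k = F₀/M₀ = 572000/2730 = 209.5 yr⁻¹.
Solving dM/dt = F₁ − kM with M(0) = M₀ gives M(t) = F₁/k + (M₀ − F₁/k)·e^(−kt).
F₁/k = 1.17×10^6/209.5 = 5584.1 t; kt = 209.5 × 0.00736 = 1.542, e^(−kt) = 0.2139.
M(0.00736) = 5584.1 + (2730 − 5584.1) × 0.2139 = 5584.1 − 610.6 = 4973.5 t.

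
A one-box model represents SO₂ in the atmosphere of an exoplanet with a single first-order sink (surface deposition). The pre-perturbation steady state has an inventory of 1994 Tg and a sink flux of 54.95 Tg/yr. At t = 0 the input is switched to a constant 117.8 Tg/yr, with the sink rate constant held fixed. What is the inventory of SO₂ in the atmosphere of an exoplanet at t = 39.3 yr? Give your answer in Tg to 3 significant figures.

3500 Tg

τ = M₀/F₀ = 1994/54.95 = 36.29 yr; rate constant k = 1/τ.
New steady state M_∞ = F₁/k = F₁·τ = 117.8 × 36.29 = 4274.7 Tg.
M(t) = M_∞ + (M₀ − M_∞)·e^(−t/τ); t/τ = 39.3/36.29 = 1.083, so e^(−t/τ) = 0.3386.
M(t) = 4274.7 − 2281 × 0.3386 = 3502.5 Tg.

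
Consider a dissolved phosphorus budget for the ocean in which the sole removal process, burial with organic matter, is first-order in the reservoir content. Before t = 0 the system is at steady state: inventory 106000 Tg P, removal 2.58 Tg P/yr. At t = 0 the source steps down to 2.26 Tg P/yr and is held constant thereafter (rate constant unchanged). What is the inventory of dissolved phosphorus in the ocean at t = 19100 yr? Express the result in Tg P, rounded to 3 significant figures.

101000 Tg P

τ = M₀/F₀ = 106000/2.58 = 41090 yr; rate constant k = 1/τ.
New steady state M_∞ = F₁/k = F₁·τ = 2.26 × 41090 = 92853 Tg P.
M(t) = M_∞ + (M₀ − M_∞)·e^(−t/τ); t/τ = 19100/41090 = 0.4649, so e^(−t/τ) = 0.6282.
M(t) = 92853 + 13150 × 0.6282 = 101110 Tg P.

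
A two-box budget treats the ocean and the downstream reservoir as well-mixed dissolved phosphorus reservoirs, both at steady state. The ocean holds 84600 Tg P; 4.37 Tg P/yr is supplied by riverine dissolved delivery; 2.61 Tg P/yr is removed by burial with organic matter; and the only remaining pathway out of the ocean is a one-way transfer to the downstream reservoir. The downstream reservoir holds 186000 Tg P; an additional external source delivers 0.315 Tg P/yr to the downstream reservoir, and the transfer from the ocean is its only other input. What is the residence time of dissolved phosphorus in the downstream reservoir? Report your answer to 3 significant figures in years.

Balance the ocean: ΣF_in = 4.3700 Tg P/yr.
Transfer to the downstream reservoir = ΣF_in − (2.61) = 1.7600 Tg P/yr.
Total input to the downstream reservoir = 1.7600 + 0.315 = 2.0750 Tg P/yr; at steady state this equals its total output.
τ = M / F = 186000 / 2.0750 = 89640 yr.

89600 yr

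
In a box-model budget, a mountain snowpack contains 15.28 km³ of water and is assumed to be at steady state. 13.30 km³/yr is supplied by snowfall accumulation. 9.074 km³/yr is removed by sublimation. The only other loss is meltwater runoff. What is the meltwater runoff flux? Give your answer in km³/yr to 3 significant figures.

4.23 km³/yr

At steady state ΣF_in = ΣF_out.
ΣF_in = 13.300 km³/yr.
Meltwater runoff flux = ΣF_in − (9.074) = 13.300 − 9.074 = 4.226 km³/yr.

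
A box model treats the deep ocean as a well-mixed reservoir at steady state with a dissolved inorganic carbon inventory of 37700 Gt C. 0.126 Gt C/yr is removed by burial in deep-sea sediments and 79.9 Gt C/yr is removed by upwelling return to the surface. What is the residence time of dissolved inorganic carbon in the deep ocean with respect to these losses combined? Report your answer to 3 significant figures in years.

471 yr

Total removal = 0.1260 + 79.90 = 80.026 Gt C/yr.
τ = M / ΣF_out = 37700 / 80.026 = 471.1 yr.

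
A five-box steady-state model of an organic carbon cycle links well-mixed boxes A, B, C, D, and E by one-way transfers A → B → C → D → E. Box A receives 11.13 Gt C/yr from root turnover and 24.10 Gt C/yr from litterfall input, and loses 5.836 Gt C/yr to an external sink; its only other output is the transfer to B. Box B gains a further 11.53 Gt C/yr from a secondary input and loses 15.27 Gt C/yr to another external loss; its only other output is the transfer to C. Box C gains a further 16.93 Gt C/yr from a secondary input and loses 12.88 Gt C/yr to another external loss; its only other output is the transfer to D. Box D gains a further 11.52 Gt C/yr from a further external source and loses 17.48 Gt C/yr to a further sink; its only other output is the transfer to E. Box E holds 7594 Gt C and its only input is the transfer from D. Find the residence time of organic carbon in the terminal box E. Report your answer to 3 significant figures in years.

Box A: F(A→B) = (11.13 + 24.10) − 5.836 = 29.394 Gt C/yr.
Box B: F(B→C) = (29.394 + 11.53) − 15.27 = 25.654 Gt C/yr.
Box C: F(C→D) = (25.654 + 16.93) − 12.88 = 29.704 Gt C/yr.
Box D: F(D→E) = (29.704 + 11.52) − 17.48 = 23.744 Gt C/yr.
Box E throughput = its input = 23.744 Gt C/yr; τ = 7594 / 23.744 = 319.8 yr.

320 yr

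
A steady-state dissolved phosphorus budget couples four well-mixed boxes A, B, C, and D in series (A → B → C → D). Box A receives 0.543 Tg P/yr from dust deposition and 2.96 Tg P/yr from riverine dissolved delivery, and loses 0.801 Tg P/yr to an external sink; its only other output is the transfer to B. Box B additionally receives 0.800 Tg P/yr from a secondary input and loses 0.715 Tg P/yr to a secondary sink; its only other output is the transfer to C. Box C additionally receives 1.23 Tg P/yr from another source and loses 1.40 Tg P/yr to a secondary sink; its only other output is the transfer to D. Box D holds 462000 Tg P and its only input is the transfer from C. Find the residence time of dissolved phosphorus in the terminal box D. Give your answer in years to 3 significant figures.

177000 yr

Box A: F(A→B) = (0.543 + 2.96) − 0.801 = 2.7020 Tg P/yr.
Box B: F(B→C) = (2.7020 + 0.800) − 0.715 = 2.7870 Tg P/yr.
Box C: F(C→D) = (2.7870 + 1.23) − 1.40 = 2.6170 Tg P/yr.
Box D throughput = its input = 2.6170 Tg P/yr; τ = 462000 / 2.6170 = 176500 yr.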